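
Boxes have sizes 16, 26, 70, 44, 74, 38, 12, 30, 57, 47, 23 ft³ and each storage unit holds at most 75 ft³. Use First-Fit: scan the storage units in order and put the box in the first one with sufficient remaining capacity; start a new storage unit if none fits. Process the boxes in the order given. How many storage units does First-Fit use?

16 ft³ → storage unit 1 (remaining 59 ft³)
26 ft³ → storage unit 1 (remaining 33 ft³)
70 ft³ → storage unit 2 (remaining 5 ft³)
44 ft³ → storage unit 3 (remaining 31 ft³)
74 ft³ → storage unit 4 (remaining 1 ft³)
38 ft³ → storage unit 5 (remaining 37 ft³)
12 ft³ → storage unit 1 (remaining 21 ft³)
30 ft³ → storage unit 3 (remaining 1 ft³)
57 ft³ → storage unit 6 (remaining 18 ft³)
47 ft³ → storage unit 7 (remaining 28 ft³)
23 ft³ → storage unit 5 (remaining 14 ft³)

7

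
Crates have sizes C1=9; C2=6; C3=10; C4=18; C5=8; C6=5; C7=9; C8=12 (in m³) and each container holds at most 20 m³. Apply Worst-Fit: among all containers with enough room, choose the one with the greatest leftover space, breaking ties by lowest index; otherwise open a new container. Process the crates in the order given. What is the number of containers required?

5

Put C1 (9 m³) in container 1; 11 m³ remain.
Put C2 (6 m³) in container 1; 5 m³ remain.
Put C3 (10 m³) in container 2; 10 m³ remain.
Put C4 (18 m³) in container 3; 2 m³ remain.
Put C5 (8 m³) in container 2; 2 m³ remain.
Put C6 (5 m³) in container 1; 0 m³ remain.
Put C7 (9 m³) in container 4; 11 m³ remain.
Put C8 (12 m³) in container 5; 8 m³ remain.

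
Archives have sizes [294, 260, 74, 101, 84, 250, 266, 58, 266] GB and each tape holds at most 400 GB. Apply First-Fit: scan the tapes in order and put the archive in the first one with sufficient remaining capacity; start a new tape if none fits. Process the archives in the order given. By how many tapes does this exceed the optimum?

0

First-Fit: [294,74] [260,101] [84,250,58] [266] [266] → 5 tapes.
Total size 1653 GB; any packing needs at least ⌈1653/400⌉ = 5 tapes.
So 5 is already optimal.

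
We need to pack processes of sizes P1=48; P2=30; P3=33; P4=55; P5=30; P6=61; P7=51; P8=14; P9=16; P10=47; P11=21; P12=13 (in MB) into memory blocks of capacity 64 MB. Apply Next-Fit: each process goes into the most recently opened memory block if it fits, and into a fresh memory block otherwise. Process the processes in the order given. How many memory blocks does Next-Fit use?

Put P1 (48 MB) in memory block 1; 16 MB remain.
Put P2 (30 MB) in memory block 2; 34 MB remain.
Put P3 (33 MB) in memory block 2; 1 MB remain.
Put P4 (55 MB) in memory block 3; 9 MB remain.
Put P5 (30 MB) in memory block 4; 34 MB remain.
Put P6 (61 MB) in memory block 5; 3 MB remain.
Put P7 (51 MB) in memory block 6; 13 MB remain.
Put P8 (14 MB) in memory block 7; 50 MB remain.
Put P9 (16 MB) in memory block 7; 34 MB remain.
Put P10 (47 MB) in memory block 8; 17 MB remain.
Put P11 (21 MB) in memory block 9; 43 MB remain.
Put P12 (13 MB) in memory block 9; 30 MB remain.
Final memory blocks: [48] [30,33] [55] [30] [61] [51] [14,16] [47] [21,13].

9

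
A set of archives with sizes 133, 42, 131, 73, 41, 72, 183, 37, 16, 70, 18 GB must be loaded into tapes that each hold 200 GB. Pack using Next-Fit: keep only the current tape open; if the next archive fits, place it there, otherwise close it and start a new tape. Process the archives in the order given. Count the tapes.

tape 1: place 133 GB, 67 GB left
tape 1: place 42 GB, 25 GB left
tape 2: place 131 GB, 69 GB left
tape 3: place 73 GB, 127 GB left
tape 3: place 41 GB, 86 GB left
tape 3: place 72 GB, 14 GB left
tape 4: place 183 GB, 17 GB left
tape 5: place 37 GB, 163 GB left
tape 5: place 16 GB, 147 GB left
tape 5: place 70 GB, 77 GB left
tape 5: place 18 GB, 59 GB left

5 tapes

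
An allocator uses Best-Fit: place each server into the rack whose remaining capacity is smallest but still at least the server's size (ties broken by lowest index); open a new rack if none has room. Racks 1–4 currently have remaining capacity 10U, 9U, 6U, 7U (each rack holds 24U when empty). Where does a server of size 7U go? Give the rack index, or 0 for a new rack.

4

Racks with room: rack 1 (10U), rack 2 (9U), rack 4 (7U).
Tightest fit is rack 4 with 7U free.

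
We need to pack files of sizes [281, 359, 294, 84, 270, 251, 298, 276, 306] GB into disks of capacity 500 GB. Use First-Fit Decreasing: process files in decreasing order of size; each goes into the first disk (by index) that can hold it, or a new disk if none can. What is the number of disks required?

8

Sorted descending: 359, 306, 298, 294, 281, 276, 270, 251, 84.
Put 359 GB in disk 1; 141 GB remain.
Put 306 GB in disk 2; 194 GB remain.
Put 298 GB in disk 3; 202 GB remain.
Put 294 GB in disk 4; 206 GB remain.
Put 281 GB in disk 5; 219 GB remain.
Put 276 GB in disk 6; 224 GB remain.
Put 270 GB in disk 7; 230 GB remain.
Put 251 GB in disk 8; 249 GB remain.
Put 84 GB in disk 1; 57 GB remain.
Final disks: [359,84] [306] [298] [294] [281] [276] [270] [251].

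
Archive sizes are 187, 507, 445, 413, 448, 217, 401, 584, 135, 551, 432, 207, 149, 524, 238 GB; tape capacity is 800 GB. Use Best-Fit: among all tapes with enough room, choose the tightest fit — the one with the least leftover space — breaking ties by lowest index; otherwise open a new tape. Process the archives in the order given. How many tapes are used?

tape 1: place 187 GB, 613 GB left
tape 1: place 507 GB, 106 GB left
tape 2: place 445 GB, 355 GB left
tape 3: place 413 GB, 387 GB left
tape 4: place 448 GB, 352 GB left
tape 4: place 217 GB, 135 GB left
tape 5: place 401 GB, 399 GB left
tape 6: place 584 GB, 216 GB left
tape 4: place 135 GB, 0 GB left
tape 7: place 551 GB, 249 GB left
tape 8: place 432 GB, 368 GB left
tape 6: place 207 GB, 9 GB left
tape 7: place 149 GB, 100 GB left
tape 9: place 524 GB, 276 GB left
tape 9: place 238 GB, 38 GB left
Final tapes: [187,507] [445] [413] [448,217,135] [401] [584,207] [551,149] [432] [524,238].

9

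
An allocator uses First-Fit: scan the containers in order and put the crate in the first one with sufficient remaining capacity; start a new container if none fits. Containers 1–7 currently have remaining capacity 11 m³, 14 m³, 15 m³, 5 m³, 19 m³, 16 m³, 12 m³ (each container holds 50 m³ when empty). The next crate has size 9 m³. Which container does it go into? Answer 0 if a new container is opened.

1

Containers with room: container 1 (11 m³), container 2 (14 m³), container 3 (15 m³), container 5 (19 m³), container 6 (16 m³), container 7 (12 m³).
The first with room is container 1.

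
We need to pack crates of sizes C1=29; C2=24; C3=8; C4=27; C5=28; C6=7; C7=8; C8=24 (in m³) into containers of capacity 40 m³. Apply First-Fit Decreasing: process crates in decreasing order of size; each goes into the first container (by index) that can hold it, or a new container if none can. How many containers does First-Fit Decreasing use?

Sorted descending: 29, 28, 27, 24, 24, 8, 8, 7.
29 m³ → container 1 (remaining 11 m³)
28 m³ → container 2 (remaining 12 m³)
27 m³ → container 3 (remaining 13 m³)
24 m³ → container 4 (remaining 16 m³)
24 m³ → container 5 (remaining 16 m³)
8 m³ → container 1 (remaining 3 m³)
8 m³ → container 2 (remaining 4 m³)
7 m³ → container 3 (remaining 6 m³)
Final containers: [29,8] [28,8] [27,7] [24] [24].

5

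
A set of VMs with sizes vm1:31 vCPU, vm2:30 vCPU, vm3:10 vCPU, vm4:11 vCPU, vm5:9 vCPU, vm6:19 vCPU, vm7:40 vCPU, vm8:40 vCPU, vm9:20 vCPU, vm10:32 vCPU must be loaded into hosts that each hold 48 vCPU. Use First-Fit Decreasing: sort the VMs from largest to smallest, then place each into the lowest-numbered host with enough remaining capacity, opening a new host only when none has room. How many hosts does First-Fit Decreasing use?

6

Sorted descending: 40, 40, 32, 31, 30, 20, 19, 11, 10, 9.
40 vCPU → host 1 (remaining 8 vCPU)
40 vCPU → host 2 (remaining 8 vCPU)
32 vCPU → host 3 (remaining 16 vCPU)
31 vCPU → host 4 (remaining 17 vCPU)
30 vCPU → host 5 (remaining 18 vCPU)
20 vCPU → host 6 (remaining 28 vCPU)
19 vCPU → host 6 (remaining 9 vCPU)
11 vCPU → host 3 (remaining 5 vCPU)
10 vCPU → host 4 (remaining 7 vCPU)
9 vCPU → host 5 (remaining 9 vCPU)
Final hosts: [40] [40] [32,11] [31,10] [30,9] [20,19].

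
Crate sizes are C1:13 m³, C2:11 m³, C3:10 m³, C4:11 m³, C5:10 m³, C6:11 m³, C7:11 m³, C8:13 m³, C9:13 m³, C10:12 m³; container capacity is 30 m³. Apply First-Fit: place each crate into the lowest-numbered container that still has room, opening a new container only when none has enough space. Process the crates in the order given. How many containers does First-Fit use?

container 1: place C1 (13 m³), 17 m³ left
container 1: place C2 (11 m³), 6 m³ left
container 2: place C3 (10 m³), 20 m³ left
container 2: place C4 (11 m³), 9 m³ left
container 3: place C5 (10 m³), 20 m³ left
container 3: place C6 (11 m³), 9 m³ left
container 4: place C7 (11 m³), 19 m³ left
container 4: place C8 (13 m³), 6 m³ left
container 5: place C9 (13 m³), 17 m³ left
container 5: place C10 (12 m³), 5 m³ left
Final containers: [13,11] [10,11] [10,11] [11,13] [13,12].

5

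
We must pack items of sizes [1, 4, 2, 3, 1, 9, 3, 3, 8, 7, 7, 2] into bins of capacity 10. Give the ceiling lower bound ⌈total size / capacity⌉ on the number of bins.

5

Total size = 1 + 4 + 2 + 3 + 1 + 9 + 3 + 3 + 8 + 7 + 7 + 2 = 50.
⌈50 / 10⌉ = 5.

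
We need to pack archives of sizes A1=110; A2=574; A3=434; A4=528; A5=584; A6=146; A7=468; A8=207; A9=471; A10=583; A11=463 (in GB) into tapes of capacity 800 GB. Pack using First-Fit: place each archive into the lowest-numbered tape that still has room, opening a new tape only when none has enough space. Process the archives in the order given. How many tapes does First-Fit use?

A1 (110 GB) → tape 1 (remaining 690 GB)
A2 (574 GB) → tape 1 (remaining 116 GB)
A3 (434 GB) → tape 2 (remaining 366 GB)
A4 (528 GB) → tape 3 (remaining 272 GB)
A5 (584 GB) → tape 4 (remaining 216 GB)
A6 (146 GB) → tape 2 (remaining 220 GB)
A7 (468 GB) → tape 5 (remaining 332 GB)
A8 (207 GB) → tape 2 (remaining 13 GB)
A9 (471 GB) → tape 6 (remaining 329 GB)
A10 (583 GB) → tape 7 (remaining 217 GB)
A11 (463 GB) → tape 8 (remaining 337 GB)
Final tapes: [110,574] [434,146,207] [528] [584] [468] [471] [583] [463].

8 tapes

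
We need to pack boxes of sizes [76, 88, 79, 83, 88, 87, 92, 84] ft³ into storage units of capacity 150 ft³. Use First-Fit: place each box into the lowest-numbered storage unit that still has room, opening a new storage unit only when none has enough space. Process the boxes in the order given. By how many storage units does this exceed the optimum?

First-Fit: [76] [88] [79] [83] [88] [87] [92] [84] → 8 storage units.
8 boxes exceed 75 ft³ (half the capacity), and no two of those can share a storage unit, so at least 8 storage units are needed.
So 8 is already optimal.

0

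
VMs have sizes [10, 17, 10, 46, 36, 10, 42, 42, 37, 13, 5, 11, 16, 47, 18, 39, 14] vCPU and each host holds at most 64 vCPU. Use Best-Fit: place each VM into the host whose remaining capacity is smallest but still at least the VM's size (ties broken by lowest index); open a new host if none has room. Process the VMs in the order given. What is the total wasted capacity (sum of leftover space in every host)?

99

Put 10 vCPU in host 1; 54 vCPU remain.
Put 17 vCPU in host 1; 37 vCPU remain.
Put 10 vCPU in host 1; 27 vCPU remain.
Put 46 vCPU in host 2; 18 vCPU remain.
Put 36 vCPU in host 3; 28 vCPU remain.
Put 10 vCPU in host 2; 8 vCPU remain.
Put 42 vCPU in host 4; 22 vCPU remain.
Put 42 vCPU in host 5; 22 vCPU remain.
Put 37 vCPU in host 6; 27 vCPU remain.
Put 13 vCPU in host 4; 9 vCPU remain.
Put 5 vCPU in host 2; 3 vCPU remain.
Put 11 vCPU in host 5; 11 vCPU remain.
Put 16 vCPU in host 1; 11 vCPU remain.
Put 47 vCPU in host 7; 17 vCPU remain.
Put 18 vCPU in host 6; 9 vCPU remain.
Put 39 vCPU in host 8; 25 vCPU remain.
Put 14 vCPU in host 7; 3 vCPU remain.
8 hosts × 64 vCPU = 512 vCPU; used 413 vCPU; unused 99 vCPU.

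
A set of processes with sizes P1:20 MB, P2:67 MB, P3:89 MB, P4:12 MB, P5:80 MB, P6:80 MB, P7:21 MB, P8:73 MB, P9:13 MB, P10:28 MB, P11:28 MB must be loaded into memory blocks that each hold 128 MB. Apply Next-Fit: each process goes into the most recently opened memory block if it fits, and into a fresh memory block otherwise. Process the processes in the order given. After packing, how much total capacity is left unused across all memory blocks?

257

Put P1 (20 MB) in memory block 1; 108 MB remain.
Put P2 (67 MB) in memory block 1; 41 MB remain.
Put P3 (89 MB) in memory block 2; 39 MB remain.
Put P4 (12 MB) in memory block 2; 27 MB remain.
Put P5 (80 MB) in memory block 3; 48 MB remain.
Put P6 (80 MB) in memory block 4; 48 MB remain.
Put P7 (21 MB) in memory block 4; 27 MB remain.
Put P8 (73 MB) in memory block 5; 55 MB remain.
Put P9 (13 MB) in memory block 5; 42 MB remain.
Put P10 (28 MB) in memory block 5; 14 MB remain.
Put P11 (28 MB) in memory block 6; 100 MB remain.
6 memory blocks × 128 MB = 768 MB; used 511 MB; unused 257 MB.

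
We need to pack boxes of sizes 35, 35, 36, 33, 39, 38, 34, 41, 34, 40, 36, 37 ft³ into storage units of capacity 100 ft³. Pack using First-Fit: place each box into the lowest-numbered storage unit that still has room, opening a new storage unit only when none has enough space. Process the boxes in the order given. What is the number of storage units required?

6

storage unit 1: place 35 ft³, 65 ft³ left
storage unit 1: place 35 ft³, 30 ft³ left
storage unit 2: place 36 ft³, 64 ft³ left
storage unit 2: place 33 ft³, 31 ft³ left
storage unit 3: place 39 ft³, 61 ft³ left
storage unit 3: place 38 ft³, 23 ft³ left
storage unit 4: place 34 ft³, 66 ft³ left
storage unit 4: place 41 ft³, 25 ft³ left
storage unit 5: place 34 ft³, 66 ft³ left
storage unit 5: place 40 ft³, 26 ft³ left
storage unit 6: place 36 ft³, 64 ft³ left
storage unit 6: place 37 ft³, 27 ft³ left
Final storage units: [35,35] [36,33] [39,38] [34,41] [34,40] [36,37].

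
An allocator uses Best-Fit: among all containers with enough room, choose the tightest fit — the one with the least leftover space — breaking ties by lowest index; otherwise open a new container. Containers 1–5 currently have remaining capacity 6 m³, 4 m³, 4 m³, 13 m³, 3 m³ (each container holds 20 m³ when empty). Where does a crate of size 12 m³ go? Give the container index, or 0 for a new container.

Containers with room: container 4 (13 m³).
Tightest fit is container 4 with 13 m³ free.

4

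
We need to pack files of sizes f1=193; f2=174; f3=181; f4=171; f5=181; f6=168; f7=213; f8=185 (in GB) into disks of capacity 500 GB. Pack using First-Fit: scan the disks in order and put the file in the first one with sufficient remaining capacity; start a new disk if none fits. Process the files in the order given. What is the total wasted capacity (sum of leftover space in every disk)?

Put f1 (193 GB) in disk 1; 307 GB remain.
Put f2 (174 GB) in disk 1; 133 GB remain.
Put f3 (181 GB) in disk 2; 319 GB remain.
Put f4 (171 GB) in disk 2; 148 GB remain.
Put f5 (181 GB) in disk 3; 319 GB remain.
Put f6 (168 GB) in disk 3; 151 GB remain.
Put f7 (213 GB) in disk 4; 287 GB remain.
Put f8 (185 GB) in disk 4; 102 GB remain.
4 disks × 500 GB = 2000 GB; used 1466 GB; unused 534 GB.

534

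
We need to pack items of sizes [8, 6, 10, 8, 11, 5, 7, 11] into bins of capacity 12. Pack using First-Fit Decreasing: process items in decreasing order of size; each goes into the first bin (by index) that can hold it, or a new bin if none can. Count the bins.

Sorted descending: 11, 11, 10, 8, 8, 7, 6, 5.
11 → bin 1 (remaining 1)
11 → bin 2 (remaining 1)
10 → bin 3 (remaining 2)
8 → bin 4 (remaining 4)
8 → bin 5 (remaining 4)
7 → bin 6 (remaining 5)
6 → bin 7 (remaining 6)
5 → bin 6 (remaining 0)
Final bins: [11] [11] [10] [8] [8] [7,5] [6].

7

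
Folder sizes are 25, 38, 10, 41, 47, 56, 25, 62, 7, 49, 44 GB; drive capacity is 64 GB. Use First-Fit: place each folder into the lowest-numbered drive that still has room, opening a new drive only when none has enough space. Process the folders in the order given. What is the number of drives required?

8 drives

25 GB → drive 1 (remaining 39 GB)
38 GB → drive 1 (remaining 1 GB)
10 GB → drive 2 (remaining 54 GB)
41 GB → drive 2 (remaining 13 GB)
47 GB → drive 3 (remaining 17 GB)
56 GB → drive 4 (remaining 8 GB)
25 GB → drive 5 (remaining 39 GB)
62 GB → drive 6 (remaining 2 GB)
7 GB → drive 2 (remaining 6 GB)
49 GB → drive 7 (remaining 15 GB)
44 GB → drive 8 (remaining 20 GB)
Final drives: [25,38] [10,41,7] [47] [56] [25] [62] [49] [44].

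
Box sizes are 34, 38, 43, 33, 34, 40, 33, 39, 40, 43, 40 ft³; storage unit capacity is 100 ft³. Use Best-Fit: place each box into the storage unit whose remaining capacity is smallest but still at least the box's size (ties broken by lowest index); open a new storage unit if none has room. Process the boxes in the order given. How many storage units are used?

34 ft³ → storage unit 1 (remaining 66 ft³)
38 ft³ → storage unit 1 (remaining 28 ft³)
43 ft³ → storage unit 2 (remaining 57 ft³)
33 ft³ → storage unit 2 (remaining 24 ft³)
34 ft³ → storage unit 3 (remaining 66 ft³)
40 ft³ → storage unit 3 (remaining 26 ft³)
33 ft³ → storage unit 4 (remaining 67 ft³)
39 ft³ → storage unit 4 (remaining 28 ft³)
40 ft³ → storage unit 5 (remaining 60 ft³)
43 ft³ → storage unit 5 (remaining 17 ft³)
40 ft³ → storage unit 6 (remaining 60 ft³)

6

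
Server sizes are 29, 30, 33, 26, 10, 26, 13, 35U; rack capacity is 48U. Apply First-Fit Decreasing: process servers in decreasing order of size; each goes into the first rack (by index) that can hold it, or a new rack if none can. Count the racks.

6

Sorted descending: 35, 33, 30, 29, 26, 26, 13, 10.
35U → rack 1 (remaining 13U)
33U → rack 2 (remaining 15U)
30U → rack 3 (remaining 18U)
29U → rack 4 (remaining 19U)
26U → rack 5 (remaining 22U)
26U → rack 6 (remaining 22U)
13U → rack 1 (remaining 0U)
10U → rack 2 (remaining 5U)
Final racks: [35,13] [33,10] [30] [29] [26] [26].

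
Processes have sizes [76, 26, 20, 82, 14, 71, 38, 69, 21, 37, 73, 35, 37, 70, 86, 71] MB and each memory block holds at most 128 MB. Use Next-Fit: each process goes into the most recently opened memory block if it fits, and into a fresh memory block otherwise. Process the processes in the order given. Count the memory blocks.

76 MB → memory block 1 (remaining 52 MB)
26 MB → memory block 1 (remaining 26 MB)
20 MB → memory block 1 (remaining 6 MB)
82 MB → memory block 2 (remaining 46 MB)
14 MB → memory block 2 (remaining 32 MB)
71 MB → memory block 3 (remaining 57 MB)
38 MB → memory block 3 (remaining 19 MB)
69 MB → memory block 4 (remaining 59 MB)
21 MB → memory block 4 (remaining 38 MB)
37 MB → memory block 4 (remaining 1 MB)
73 MB → memory block 5 (remaining 55 MB)
35 MB → memory block 5 (remaining 20 MB)
37 MB → memory block 6 (remaining 91 MB)
70 MB → memory block 6 (remaining 21 MB)
86 MB → memory block 7 (remaining 42 MB)
71 MB → memory block 8 (remaining 57 MB)
Final memory blocks: [76,26,20] [82,14] [71,38] [69,21,37] [73,35] [37,70] [86] [71].

8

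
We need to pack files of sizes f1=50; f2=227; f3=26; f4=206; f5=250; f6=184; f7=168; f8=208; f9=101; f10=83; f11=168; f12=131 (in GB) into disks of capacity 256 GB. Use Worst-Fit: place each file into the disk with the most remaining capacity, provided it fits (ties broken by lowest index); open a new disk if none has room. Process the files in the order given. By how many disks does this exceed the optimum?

1

Worst-Fit: [50,26,168] [227] [206] [250] [184] [208] [101,83] [168] [131] → 9 disks.
Total size 1802 GB; any packing needs at least ⌈1802/256⌉ = 8 disks.
An optimal packing achieves that bound: [250] [227,26] [208] [206,50] [184] [168,83] [168] [131,101] → 8 disks.
Excess: 9 − 8 = 1.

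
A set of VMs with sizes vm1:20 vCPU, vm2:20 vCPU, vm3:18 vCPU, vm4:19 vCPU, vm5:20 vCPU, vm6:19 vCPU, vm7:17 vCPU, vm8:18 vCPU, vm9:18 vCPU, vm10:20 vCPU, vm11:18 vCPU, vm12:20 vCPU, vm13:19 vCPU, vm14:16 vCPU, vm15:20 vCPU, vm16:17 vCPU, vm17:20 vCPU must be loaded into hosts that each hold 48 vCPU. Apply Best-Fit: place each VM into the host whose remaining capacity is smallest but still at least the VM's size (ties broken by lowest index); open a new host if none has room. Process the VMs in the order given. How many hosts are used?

9

vm1 (20 vCPU) → host 1 (remaining 28 vCPU)
vm2 (20 vCPU) → host 1 (remaining 8 vCPU)
vm3 (18 vCPU) → host 2 (remaining 30 vCPU)
vm4 (19 vCPU) → host 2 (remaining 11 vCPU)
vm5 (20 vCPU) → host 3 (remaining 28 vCPU)
vm6 (19 vCPU) → host 3 (remaining 9 vCPU)
vm7 (17 vCPU) → host 4 (remaining 31 vCPU)
vm8 (18 vCPU) → host 4 (remaining 13 vCPU)
vm9 (18 vCPU) → host 5 (remaining 30 vCPU)
vm10 (20 vCPU) → host 5 (remaining 10 vCPU)
vm11 (18 vCPU) → host 6 (remaining 30 vCPU)
vm12 (20 vCPU) → host 6 (remaining 10 vCPU)
vm13 (19 vCPU) → host 7 (remaining 29 vCPU)
vm14 (16 vCPU) → host 7 (remaining 13 vCPU)
vm15 (20 vCPU) → host 8 (remaining 28 vCPU)
vm16 (17 vCPU) → host 8 (remaining 11 vCPU)
vm17 (20 vCPU) → host 9 (remaining 28 vCPU)
Final hosts: [20,20] [18,19] [20,19] [17,18] [18,20] [18,20] [19,16] [20,17] [20].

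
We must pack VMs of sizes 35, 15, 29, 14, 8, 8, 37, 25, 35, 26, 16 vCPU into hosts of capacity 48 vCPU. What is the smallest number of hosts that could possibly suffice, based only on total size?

6 hosts

Total size = 35 + 15 + 29 + 14 + 8 + 8 + 37 + 25 + 35 + 26 + 16 = 248 vCPU.
⌈248 / 48⌉ = 6.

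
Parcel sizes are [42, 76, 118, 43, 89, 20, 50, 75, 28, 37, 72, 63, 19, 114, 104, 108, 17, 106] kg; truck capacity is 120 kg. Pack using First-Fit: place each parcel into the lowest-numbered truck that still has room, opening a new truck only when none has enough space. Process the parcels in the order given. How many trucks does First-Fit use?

11 trucks

truck 1: place 42 kg, 78 kg left
truck 1: place 76 kg, 2 kg left
truck 2: place 118 kg, 2 kg left
truck 3: place 43 kg, 77 kg left
truck 4: place 89 kg, 31 kg left
truck 3: place 20 kg, 57 kg left
truck 3: place 50 kg, 7 kg left
truck 5: place 75 kg, 45 kg left
truck 4: place 28 kg, 3 kg left
truck 5: place 37 kg, 8 kg left
truck 6: place 72 kg, 48 kg left
truck 7: place 63 kg, 57 kg left
truck 6: place 19 kg, 29 kg left
truck 8: place 114 kg, 6 kg left
truck 9: place 104 kg, 16 kg left
truck 10: place 108 kg, 12 kg left
truck 6: place 17 kg, 12 kg left
truck 11: place 106 kg, 14 kg left
Final trucks: [42,76] [118] [43,20,50] [89,28] [75,37] [72,19,17] [63] [114] [104] [108] [106].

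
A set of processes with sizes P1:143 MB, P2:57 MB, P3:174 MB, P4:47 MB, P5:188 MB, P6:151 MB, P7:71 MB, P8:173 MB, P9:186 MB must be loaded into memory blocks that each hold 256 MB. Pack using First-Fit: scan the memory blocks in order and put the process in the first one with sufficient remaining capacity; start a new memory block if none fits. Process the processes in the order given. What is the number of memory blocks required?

6

P1 (143 MB) → memory block 1 (remaining 113 MB)
P2 (57 MB) → memory block 1 (remaining 56 MB)
P3 (174 MB) → memory block 2 (remaining 82 MB)
P4 (47 MB) → memory block 1 (remaining 9 MB)
P5 (188 MB) → memory block 3 (remaining 68 MB)
P6 (151 MB) → memory block 4 (remaining 105 MB)
P7 (71 MB) → memory block 2 (remaining 11 MB)
P8 (173 MB) → memory block 5 (remaining 83 MB)
P9 (186 MB) → memory block 6 (remaining 70 MB)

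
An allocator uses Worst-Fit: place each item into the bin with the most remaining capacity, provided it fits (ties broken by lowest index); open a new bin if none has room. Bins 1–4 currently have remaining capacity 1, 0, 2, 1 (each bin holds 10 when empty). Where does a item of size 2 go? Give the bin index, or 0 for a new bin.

Bins with room: bin 3 (2).
Most room is bin 3 with 2 free.

3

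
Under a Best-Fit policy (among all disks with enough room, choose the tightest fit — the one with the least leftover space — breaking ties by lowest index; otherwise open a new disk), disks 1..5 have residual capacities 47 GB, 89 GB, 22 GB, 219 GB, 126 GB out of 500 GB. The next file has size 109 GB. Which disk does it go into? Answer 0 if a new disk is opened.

Disks with room: disk 4 (219 GB), disk 5 (126 GB).
Tightest fit is disk 5 with 126 GB free.

5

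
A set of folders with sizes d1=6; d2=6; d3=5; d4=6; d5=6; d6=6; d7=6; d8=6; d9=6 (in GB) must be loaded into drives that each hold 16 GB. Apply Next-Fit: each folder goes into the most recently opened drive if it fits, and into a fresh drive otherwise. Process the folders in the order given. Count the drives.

5

drive 1: place d1 (6 GB), 10 GB left
drive 1: place d2 (6 GB), 4 GB left
drive 2: place d3 (5 GB), 11 GB left
drive 2: place d4 (6 GB), 5 GB left
drive 3: place d5 (6 GB), 10 GB left
drive 3: place d6 (6 GB), 4 GB left
drive 4: place d7 (6 GB), 10 GB left
drive 4: place d8 (6 GB), 4 GB left
drive 5: place d9 (6 GB), 10 GB left
Final drives: [6,6] [5,6] [6,6] [6,6] [6].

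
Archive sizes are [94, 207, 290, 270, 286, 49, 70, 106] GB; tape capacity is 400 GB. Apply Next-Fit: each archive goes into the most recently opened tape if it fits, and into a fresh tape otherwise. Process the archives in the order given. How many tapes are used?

5 tapes

tape 1: place 94 GB, 306 GB left
tape 1: place 207 GB, 99 GB left
tape 2: place 290 GB, 110 GB left
tape 3: place 270 GB, 130 GB left
tape 4: place 286 GB, 114 GB left
tape 4: place 49 GB, 65 GB left
tape 5: place 70 GB, 330 GB left
tape 5: place 106 GB, 224 GB left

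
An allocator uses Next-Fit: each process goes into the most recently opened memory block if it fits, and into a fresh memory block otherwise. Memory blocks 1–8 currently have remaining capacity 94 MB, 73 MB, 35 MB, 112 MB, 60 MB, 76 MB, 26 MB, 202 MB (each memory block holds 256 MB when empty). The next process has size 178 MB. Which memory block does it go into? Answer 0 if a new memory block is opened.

Next-Fit only looks at memory block 8, which has 202 MB free.
178 MB fits there.

8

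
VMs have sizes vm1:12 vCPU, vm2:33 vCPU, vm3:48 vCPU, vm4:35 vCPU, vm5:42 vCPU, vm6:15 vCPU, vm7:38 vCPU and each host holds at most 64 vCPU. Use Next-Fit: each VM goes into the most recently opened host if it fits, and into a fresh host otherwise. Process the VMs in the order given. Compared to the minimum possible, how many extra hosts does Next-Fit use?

Next-Fit: [12,33] [48] [35] [42,15] [38] → 5 hosts.
5 VMs exceed 32 vCPU (half the capacity), and no two of those can share a host, so at least 5 hosts are needed.
So 5 is already optimal.

0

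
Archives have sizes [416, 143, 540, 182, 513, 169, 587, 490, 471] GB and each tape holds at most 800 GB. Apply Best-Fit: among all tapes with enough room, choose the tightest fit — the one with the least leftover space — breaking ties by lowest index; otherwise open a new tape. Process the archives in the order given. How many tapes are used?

tape 1: place 416 GB, 384 GB left
tape 1: place 143 GB, 241 GB left
tape 2: place 540 GB, 260 GB left
tape 1: place 182 GB, 59 GB left
tape 3: place 513 GB, 287 GB left
tape 2: place 169 GB, 91 GB left
tape 4: place 587 GB, 213 GB left
tape 5: place 490 GB, 310 GB left
tape 6: place 471 GB, 329 GB left

6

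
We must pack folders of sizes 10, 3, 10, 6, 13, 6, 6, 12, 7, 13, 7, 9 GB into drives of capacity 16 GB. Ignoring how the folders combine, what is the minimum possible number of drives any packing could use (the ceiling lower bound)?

7 drives

Total size = 10 + 3 + 10 + 6 + 13 + 6 + 6 + 12 + 7 + 13 + 7 + 9 = 102 GB.
⌈102 / 16⌉ = 7.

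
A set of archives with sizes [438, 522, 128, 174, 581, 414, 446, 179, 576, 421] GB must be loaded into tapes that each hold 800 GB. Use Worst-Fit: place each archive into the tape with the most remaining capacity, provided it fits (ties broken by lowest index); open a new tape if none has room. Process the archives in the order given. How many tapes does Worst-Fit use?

tape 1: place 438 GB, 362 GB left
tape 2: place 522 GB, 278 GB left
tape 1: place 128 GB, 234 GB left
tape 2: place 174 GB, 104 GB left
tape 3: place 581 GB, 219 GB left
tape 4: place 414 GB, 386 GB left
tape 5: place 446 GB, 354 GB left
tape 4: place 179 GB, 207 GB left
tape 6: place 576 GB, 224 GB left
tape 7: place 421 GB, 379 GB left
Final tapes: [438,128] [522,174] [581] [414,179] [446] [576] [421].

7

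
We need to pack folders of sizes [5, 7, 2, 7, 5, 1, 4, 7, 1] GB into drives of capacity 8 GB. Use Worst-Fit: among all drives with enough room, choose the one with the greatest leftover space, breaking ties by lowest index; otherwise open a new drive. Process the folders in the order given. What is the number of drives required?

6 drives

drive 1: place 5 GB, 3 GB left
drive 2: place 7 GB, 1 GB left
drive 1: place 2 GB, 1 GB left
drive 3: place 7 GB, 1 GB left
drive 4: place 5 GB, 3 GB left
drive 4: place 1 GB, 2 GB left
drive 5: place 4 GB, 4 GB left
drive 6: place 7 GB, 1 GB left
drive 5: place 1 GB, 3 GB left
Final drives: [5,2] [7] [7] [5,1] [4,1] [7].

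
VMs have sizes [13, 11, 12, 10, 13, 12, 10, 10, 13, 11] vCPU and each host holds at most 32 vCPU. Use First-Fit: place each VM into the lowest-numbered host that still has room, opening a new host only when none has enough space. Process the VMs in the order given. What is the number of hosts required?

13 vCPU → host 1 (remaining 19 vCPU)
11 vCPU → host 1 (remaining 8 vCPU)
12 vCPU → host 2 (remaining 20 vCPU)
10 vCPU → host 2 (remaining 10 vCPU)
13 vCPU → host 3 (remaining 19 vCPU)
12 vCPU → host 3 (remaining 7 vCPU)
10 vCPU → host 2 (remaining 0 vCPU)
10 vCPU → host 4 (remaining 22 vCPU)
13 vCPU → host 4 (remaining 9 vCPU)
11 vCPU → host 5 (remaining 21 vCPU)

5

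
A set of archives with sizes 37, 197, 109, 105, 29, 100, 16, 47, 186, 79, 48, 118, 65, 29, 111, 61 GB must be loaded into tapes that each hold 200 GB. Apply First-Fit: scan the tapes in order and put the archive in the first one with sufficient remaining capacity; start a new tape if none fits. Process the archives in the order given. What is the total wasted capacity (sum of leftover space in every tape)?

263

37 GB → tape 1 (remaining 163 GB)
197 GB → tape 2 (remaining 3 GB)
109 GB → tape 1 (remaining 54 GB)
105 GB → tape 3 (remaining 95 GB)
29 GB → tape 1 (remaining 25 GB)
100 GB → tape 4 (remaining 100 GB)
16 GB → tape 1 (remaining 9 GB)
47 GB → tape 3 (remaining 48 GB)
186 GB → tape 5 (remaining 14 GB)
79 GB → tape 4 (remaining 21 GB)
48 GB → tape 3 (remaining 0 GB)
118 GB → tape 6 (remaining 82 GB)
65 GB → tape 6 (remaining 17 GB)
29 GB → tape 7 (remaining 171 GB)
111 GB → tape 7 (remaining 60 GB)
61 GB → tape 8 (remaining 139 GB)
8 tapes × 200 GB = 1600 GB; used 1337 GB; unused 263 GB.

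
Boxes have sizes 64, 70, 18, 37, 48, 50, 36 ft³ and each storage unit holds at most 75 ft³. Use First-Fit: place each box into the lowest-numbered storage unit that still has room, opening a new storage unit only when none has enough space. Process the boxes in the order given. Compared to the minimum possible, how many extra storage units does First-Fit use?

First-Fit: [64] [70] [18,37] [48] [50] [36] → 6 storage units.
Total size 323 ft³; any packing needs at least ⌈323/75⌉ = 5 storage units.
An optimal packing achieves that bound: [70] [64] [50,18] [48] [37,36] → 5 storage units.
Excess: 6 − 5 = 1.

1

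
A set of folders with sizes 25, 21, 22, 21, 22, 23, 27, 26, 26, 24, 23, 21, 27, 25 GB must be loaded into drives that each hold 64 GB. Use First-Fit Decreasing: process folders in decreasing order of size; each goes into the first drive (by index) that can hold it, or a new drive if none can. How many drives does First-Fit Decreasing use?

Sorted descending: 27, 27, 26, 26, 25, 25, 24, 23, 23, 22, 22, 21, 21, 21.
27 GB → drive 1 (remaining 37 GB)
27 GB → drive 1 (remaining 10 GB)
26 GB → drive 2 (remaining 38 GB)
26 GB → drive 2 (remaining 12 GB)
25 GB → drive 3 (remaining 39 GB)
25 GB → drive 3 (remaining 14 GB)
24 GB → drive 4 (remaining 40 GB)
23 GB → drive 4 (remaining 17 GB)
23 GB → drive 5 (remaining 41 GB)
22 GB → drive 5 (remaining 19 GB)
22 GB → drive 6 (remaining 42 GB)
21 GB → drive 6 (remaining 21 GB)
21 GB → drive 6 (remaining 0 GB)
21 GB → drive 7 (remaining 43 GB)

7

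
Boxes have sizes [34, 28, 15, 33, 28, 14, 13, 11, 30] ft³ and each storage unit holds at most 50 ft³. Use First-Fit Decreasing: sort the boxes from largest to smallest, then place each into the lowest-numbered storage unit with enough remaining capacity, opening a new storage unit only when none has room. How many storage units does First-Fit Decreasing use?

Sorted descending: 34, 33, 30, 28, 28, 15, 14, 13, 11.
Put 34 ft³ in storage unit 1; 16 ft³ remain.
Put 33 ft³ in storage unit 2; 17 ft³ remain.
Put 30 ft³ in storage unit 3; 20 ft³ remain.
Put 28 ft³ in storage unit 4; 22 ft³ remain.
Put 28 ft³ in storage unit 5; 22 ft³ remain.
Put 15 ft³ in storage unit 1; 1 ft³ remain.
Put 14 ft³ in storage unit 2; 3 ft³ remain.
Put 13 ft³ in storage unit 3; 7 ft³ remain.
Put 11 ft³ in storage unit 4; 11 ft³ remain.
Final storage units: [34,15] [33,14] [30,13] [28,11] [28].

5 storage units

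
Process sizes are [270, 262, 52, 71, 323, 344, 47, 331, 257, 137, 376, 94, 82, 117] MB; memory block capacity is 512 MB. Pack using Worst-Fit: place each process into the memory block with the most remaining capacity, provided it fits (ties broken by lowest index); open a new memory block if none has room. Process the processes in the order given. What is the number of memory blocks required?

7

memory block 1: place 270 MB, 242 MB left
memory block 2: place 262 MB, 250 MB left
memory block 2: place 52 MB, 198 MB left
memory block 1: place 71 MB, 171 MB left
memory block 3: place 323 MB, 189 MB left
memory block 4: place 344 MB, 168 MB left
memory block 2: place 47 MB, 151 MB left
memory block 5: place 331 MB, 181 MB left
memory block 6: place 257 MB, 255 MB left
memory block 6: place 137 MB, 118 MB left
memory block 7: place 376 MB, 136 MB left
memory block 3: place 94 MB, 95 MB left
memory block 5: place 82 MB, 99 MB left
memory block 1: place 117 MB, 54 MB left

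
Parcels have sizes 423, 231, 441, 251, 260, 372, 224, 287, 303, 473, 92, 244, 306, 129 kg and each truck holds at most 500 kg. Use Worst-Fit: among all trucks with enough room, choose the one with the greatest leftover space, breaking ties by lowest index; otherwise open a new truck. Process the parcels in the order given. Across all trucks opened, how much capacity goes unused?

truck 1: place 423 kg, 77 kg left
truck 2: place 231 kg, 269 kg left
truck 3: place 441 kg, 59 kg left
truck 2: place 251 kg, 18 kg left
truck 4: place 260 kg, 240 kg left
truck 5: place 372 kg, 128 kg left
truck 4: place 224 kg, 16 kg left
truck 6: place 287 kg, 213 kg left
truck 7: place 303 kg, 197 kg left
truck 8: place 473 kg, 27 kg left
truck 6: place 92 kg, 121 kg left
truck 9: place 244 kg, 256 kg left
truck 10: place 306 kg, 194 kg left
truck 9: place 129 kg, 127 kg left
10 trucks × 500 kg = 5000 kg; used 4036 kg; unused 964 kg.

964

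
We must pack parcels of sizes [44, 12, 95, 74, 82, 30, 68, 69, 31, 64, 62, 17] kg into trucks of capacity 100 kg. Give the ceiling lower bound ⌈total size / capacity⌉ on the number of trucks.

Total size = 44 + 12 + 95 + 74 + 82 + 30 + 68 + 69 + 31 + 64 + 62 + 17 = 648 kg.
⌈648 / 100⌉ = 7.

7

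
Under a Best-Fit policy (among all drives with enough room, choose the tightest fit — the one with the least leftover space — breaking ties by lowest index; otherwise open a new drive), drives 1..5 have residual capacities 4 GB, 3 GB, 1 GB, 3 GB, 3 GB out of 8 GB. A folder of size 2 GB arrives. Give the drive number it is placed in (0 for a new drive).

Drives with room: drive 1 (4 GB), drive 2 (3 GB), drive 4 (3 GB), drive 5 (3 GB).
Tightest fit is drive 2 with 3 GB free.

2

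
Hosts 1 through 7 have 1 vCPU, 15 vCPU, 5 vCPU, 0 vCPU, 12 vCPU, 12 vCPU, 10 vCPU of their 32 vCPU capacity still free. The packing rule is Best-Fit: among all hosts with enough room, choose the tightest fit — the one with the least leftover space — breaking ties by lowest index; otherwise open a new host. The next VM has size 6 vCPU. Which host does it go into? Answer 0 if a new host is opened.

7

Hosts with room: host 2 (15 vCPU), host 5 (12 vCPU), host 6 (12 vCPU), host 7 (10 vCPU).
Tightest fit is host 7 with 10 vCPU free.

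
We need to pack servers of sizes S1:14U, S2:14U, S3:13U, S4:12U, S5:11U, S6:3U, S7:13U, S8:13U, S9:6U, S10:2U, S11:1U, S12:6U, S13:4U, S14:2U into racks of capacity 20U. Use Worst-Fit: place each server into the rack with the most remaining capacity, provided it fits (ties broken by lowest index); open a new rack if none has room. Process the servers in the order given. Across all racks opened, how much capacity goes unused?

26

S1 (14U) → rack 1 (remaining 6U)
S2 (14U) → rack 2 (remaining 6U)
S3 (13U) → rack 3 (remaining 7U)
S4 (12U) → rack 4 (remaining 8U)
S5 (11U) → rack 5 (remaining 9U)
S6 (3U) → rack 5 (remaining 6U)
S7 (13U) → rack 6 (remaining 7U)
S8 (13U) → rack 7 (remaining 7U)
S9 (6U) → rack 4 (remaining 2U)
S10 (2U) → rack 3 (remaining 5U)
S11 (1U) → rack 6 (remaining 6U)
S12 (6U) → rack 7 (remaining 1U)
S13 (4U) → rack 1 (remaining 2U)
S14 (2U) → rack 2 (remaining 4U)
7 racks × 20U = 140U; used 114U; unused 26U.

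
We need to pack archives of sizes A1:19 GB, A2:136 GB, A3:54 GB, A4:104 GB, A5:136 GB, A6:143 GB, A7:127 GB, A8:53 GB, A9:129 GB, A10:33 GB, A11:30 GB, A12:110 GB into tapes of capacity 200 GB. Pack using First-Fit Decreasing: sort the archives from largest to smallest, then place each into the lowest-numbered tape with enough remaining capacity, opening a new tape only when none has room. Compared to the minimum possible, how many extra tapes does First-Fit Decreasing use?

First-Fit Decreasing: [143,54] [136,53] [136,33,30] [129,19] [127] [110] [104] → 7 tapes.
7 archives exceed 100 GB (half the capacity), and no two of those can share a tape, so at least 7 tapes are needed.
So 7 is already optimal.

0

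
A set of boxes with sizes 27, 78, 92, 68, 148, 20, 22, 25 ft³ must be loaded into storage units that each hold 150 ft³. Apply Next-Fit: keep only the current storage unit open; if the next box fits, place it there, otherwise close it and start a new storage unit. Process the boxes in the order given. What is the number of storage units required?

Put 27 ft³ in storage unit 1; 123 ft³ remain.
Put 78 ft³ in storage unit 1; 45 ft³ remain.
Put 92 ft³ in storage unit 2; 58 ft³ remain.
Put 68 ft³ in storage unit 3; 82 ft³ remain.
Put 148 ft³ in storage unit 4; 2 ft³ remain.
Put 20 ft³ in storage unit 5; 130 ft³ remain.
Put 22 ft³ in storage unit 5; 108 ft³ remain.
Put 25 ft³ in storage unit 5; 83 ft³ remain.

5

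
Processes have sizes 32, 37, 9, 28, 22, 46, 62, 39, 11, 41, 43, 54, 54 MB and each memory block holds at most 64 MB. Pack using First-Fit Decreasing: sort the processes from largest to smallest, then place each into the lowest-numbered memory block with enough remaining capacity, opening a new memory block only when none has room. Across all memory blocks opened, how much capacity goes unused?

Sorted descending: 62, 54, 54, 46, 43, 41, 39, 37, 32, 28, 22, 11, 9.
Put 62 MB in memory block 1; 2 MB remain.
Put 54 MB in memory block 2; 10 MB remain.
Put 54 MB in memory block 3; 10 MB remain.
Put 46 MB in memory block 4; 18 MB remain.
Put 43 MB in memory block 5; 21 MB remain.
Put 41 MB in memory block 6; 23 MB remain.
Put 39 MB in memory block 7; 25 MB remain.
Put 37 MB in memory block 8; 27 MB remain.
Put 32 MB in memory block 9; 32 MB remain.
Put 28 MB in memory block 9; 4 MB remain.
Put 22 MB in memory block 6; 1 MB remain.
Put 11 MB in memory block 4; 7 MB remain.
Put 9 MB in memory block 2; 1 MB remain.
9 memory blocks × 64 MB = 576 MB; used 478 MB; unused 98 MB.

98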